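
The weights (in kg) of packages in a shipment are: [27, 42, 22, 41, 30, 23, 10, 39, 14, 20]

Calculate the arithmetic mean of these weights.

26.8

Step 1: Sum all values: 27 + 42 + 22 + 41 + 30 + 23 + 10 + 39 + 14 + 20 = 268
Step 2: Count the number of values: n = 10
Step 3: Mean = sum / n = 268 / 10 = 26.8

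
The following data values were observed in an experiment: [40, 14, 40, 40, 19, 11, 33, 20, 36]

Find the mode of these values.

40

Step 1: Count the frequency of each value:
  11: appears 1 time(s)
  14: appears 1 time(s)
  19: appears 1 time(s)
  20: appears 1 time(s)
  33: appears 1 time(s)
  36: appears 1 time(s)
  40: appears 3 time(s)
Step 2: The value 40 appears most frequently (3 times).
Step 3: Mode = 40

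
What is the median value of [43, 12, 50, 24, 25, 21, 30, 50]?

27.5

Step 1: Sort the data in ascending order: [12, 21, 24, 25, 30, 43, 50, 50]
Step 2: The number of values is n = 8.
Step 3: Since n is even, the median is the average of positions 4 and 5:
  Median = (25 + 30) / 2 = 27.5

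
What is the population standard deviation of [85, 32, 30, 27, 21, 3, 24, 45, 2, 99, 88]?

32.4384

Step 1: Compute the mean: 41.4545
Step 2: Sum of squared deviations from the mean: 11574.7273
Step 3: Population variance = 11574.7273 / 11 = 1052.2479
Step 4: Standard deviation = sqrt(1052.2479) = 32.4384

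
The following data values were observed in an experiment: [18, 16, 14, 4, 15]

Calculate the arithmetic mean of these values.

13.4

Step 1: Sum all values: 18 + 16 + 14 + 4 + 15 = 67
Step 2: Count the number of values: n = 5
Step 3: Mean = sum / n = 67 / 5 = 13.4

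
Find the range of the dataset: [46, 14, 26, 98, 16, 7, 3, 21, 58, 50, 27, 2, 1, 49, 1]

97

Step 1: Identify the maximum value: max = 98
Step 2: Identify the minimum value: min = 1
Step 3: Range = max - min = 98 - 1 = 97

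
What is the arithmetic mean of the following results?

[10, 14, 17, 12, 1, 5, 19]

11.1429

Step 1: Sum all values: 10 + 14 + 17 + 12 + 1 + 5 + 19 = 78
Step 2: Count the number of values: n = 7
Step 3: Mean = sum / n = 78 / 7 = 11.1429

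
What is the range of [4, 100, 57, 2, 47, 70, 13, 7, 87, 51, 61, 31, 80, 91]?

98

Step 1: Identify the maximum value: max = 100
Step 2: Identify the minimum value: min = 2
Step 3: Range = max - min = 100 - 2 = 98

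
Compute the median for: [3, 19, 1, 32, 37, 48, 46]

32

Step 1: Sort the data in ascending order: [1, 3, 19, 32, 37, 46, 48]
Step 2: The number of values is n = 7.
Step 3: Since n is odd, the median is the middle value at position 4: 32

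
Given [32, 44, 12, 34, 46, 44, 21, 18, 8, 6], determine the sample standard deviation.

15.4722

Step 1: Compute the mean: 26.5
Step 2: Sum of squared deviations from the mean: 2154.5
Step 3: Sample variance = 2154.5 / 9 = 239.3889
Step 4: Standard deviation = sqrt(239.3889) = 15.4722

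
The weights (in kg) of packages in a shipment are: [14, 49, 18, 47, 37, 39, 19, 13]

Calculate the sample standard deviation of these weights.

15.0618

Step 1: Compute the mean: 29.5
Step 2: Sum of squared deviations from the mean: 1588
Step 3: Sample variance = 1588 / 7 = 226.8571
Step 4: Standard deviation = sqrt(226.8571) = 15.0618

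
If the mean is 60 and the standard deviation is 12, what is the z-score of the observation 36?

-2

Step 1: Recall the z-score formula: z = (x - mu) / sigma
Step 2: Substitute values: z = (36 - 60) / 12
Step 3: z = -24 / 12 = -2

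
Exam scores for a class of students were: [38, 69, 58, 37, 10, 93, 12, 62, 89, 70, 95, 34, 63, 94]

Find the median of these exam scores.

62.5

Step 1: Sort the data in ascending order: [10, 12, 34, 37, 38, 58, 62, 63, 69, 70, 89, 93, 94, 95]
Step 2: The number of values is n = 14.
Step 3: Since n is even, the median is the average of positions 7 and 8:
  Median = (62 + 63) / 2 = 62.5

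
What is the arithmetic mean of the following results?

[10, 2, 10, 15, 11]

9.6

Step 1: Sum all values: 10 + 2 + 10 + 15 + 11 = 48
Step 2: Count the number of values: n = 5
Step 3: Mean = sum / n = 48 / 5 = 9.6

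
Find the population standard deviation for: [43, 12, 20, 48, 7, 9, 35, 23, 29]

13.9319

Step 1: Compute the mean: 25.1111
Step 2: Sum of squared deviations from the mean: 1746.8889
Step 3: Population variance = 1746.8889 / 9 = 194.0988
Step 4: Standard deviation = sqrt(194.0988) = 13.9319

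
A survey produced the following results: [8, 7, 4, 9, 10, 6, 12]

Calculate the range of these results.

8

Step 1: Identify the maximum value: max = 12
Step 2: Identify the minimum value: min = 4
Step 3: Range = max - min = 12 - 4 = 8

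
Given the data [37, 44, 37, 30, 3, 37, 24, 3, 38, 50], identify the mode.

37

Step 1: Count the frequency of each value:
  3: appears 2 time(s)
  24: appears 1 time(s)
  30: appears 1 time(s)
  37: appears 3 time(s)
  38: appears 1 time(s)
  44: appears 1 time(s)
  50: appears 1 time(s)
Step 2: The value 37 appears most frequently (3 times).
Step 3: Mode = 37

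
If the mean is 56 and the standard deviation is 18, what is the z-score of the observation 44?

-0.6667

Step 1: Recall the z-score formula: z = (x - mu) / sigma
Step 2: Substitute values: z = (44 - 56) / 18
Step 3: z = -12 / 18 = -0.6667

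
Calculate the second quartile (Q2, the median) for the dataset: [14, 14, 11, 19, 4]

14

Step 1: Sort the data: [4, 11, 14, 14, 19]
Step 2: n = 5
Step 3: Q2 is the median. Since n is odd, it is the middle value at position 3: 14
Step 4: Q2 = 14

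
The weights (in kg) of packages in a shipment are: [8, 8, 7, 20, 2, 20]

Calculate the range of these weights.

18

Step 1: Identify the maximum value: max = 20
Step 2: Identify the minimum value: min = 2
Step 3: Range = max - min = 20 - 2 = 18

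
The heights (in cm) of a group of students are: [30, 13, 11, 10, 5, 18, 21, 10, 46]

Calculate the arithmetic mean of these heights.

18.2222

Step 1: Sum all values: 30 + 13 + 11 + 10 + 5 + 18 + 21 + 10 + 46 = 164
Step 2: Count the number of values: n = 9
Step 3: Mean = sum / n = 164 / 9 = 18.2222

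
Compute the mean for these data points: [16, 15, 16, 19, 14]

16

Step 1: Sum all values: 16 + 15 + 16 + 19 + 14 = 80
Step 2: Count the number of values: n = 5
Step 3: Mean = sum / n = 80 / 5 = 16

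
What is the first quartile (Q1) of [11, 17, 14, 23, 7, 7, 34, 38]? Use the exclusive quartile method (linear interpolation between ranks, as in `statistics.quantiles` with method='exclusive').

8

Step 1: Sort the data: [7, 7, 11, 14, 17, 23, 34, 38]
Step 2: n = 8
Step 3: Using the exclusive quartile method:
  Q1 = 8
  Q2 (median) = 15.5
  Q3 = 31.25
  IQR = Q3 - Q1 = 31.25 - 8 = 23.25
Step 4: Q1 = 8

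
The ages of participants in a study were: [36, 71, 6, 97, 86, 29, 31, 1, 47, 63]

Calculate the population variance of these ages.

935.01

Step 1: Compute the mean: (36 + 71 + 6 + 97 + 86 + 29 + 31 + 1 + 47 + 63) / 10 = 46.7
Step 2: Compute squared deviations from the mean:
  (36 - 46.7)^2 = 114.49
  (71 - 46.7)^2 = 590.49
  (6 - 46.7)^2 = 1656.49
  (97 - 46.7)^2 = 2530.09
  (86 - 46.7)^2 = 1544.49
  (29 - 46.7)^2 = 313.29
  (31 - 46.7)^2 = 246.49
  (1 - 46.7)^2 = 2088.49
  (47 - 46.7)^2 = 0.09
  (63 - 46.7)^2 = 265.69
Step 3: Sum of squared deviations = 9350.1
Step 4: Population variance = 9350.1 / 10 = 935.01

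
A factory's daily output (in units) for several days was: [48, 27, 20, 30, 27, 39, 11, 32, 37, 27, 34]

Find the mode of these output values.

27

Step 1: Count the frequency of each value:
  11: appears 1 time(s)
  20: appears 1 time(s)
  27: appears 3 time(s)
  30: appears 1 time(s)
  32: appears 1 time(s)
  34: appears 1 time(s)
  37: appears 1 time(s)
  39: appears 1 time(s)
  48: appears 1 time(s)
Step 2: The value 27 appears most frequently (3 times).
Step 3: Mode = 27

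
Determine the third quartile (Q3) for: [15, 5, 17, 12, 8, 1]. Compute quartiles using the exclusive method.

15.5

Step 1: Sort the data: [1, 5, 8, 12, 15, 17]
Step 2: n = 6
Step 3: Using the exclusive quartile method:
  Q1 = 4
  Q2 (median) = 10
  Q3 = 15.5
  IQR = Q3 - Q1 = 15.5 - 4 = 11.5
Step 4: Q3 = 15.5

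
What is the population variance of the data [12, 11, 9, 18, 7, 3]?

21.3333

Step 1: Compute the mean: (12 + 11 + 9 + 18 + 7 + 3) / 6 = 10
Step 2: Compute squared deviations from the mean:
  (12 - 10)^2 = 4
  (11 - 10)^2 = 1
  (9 - 10)^2 = 1
  (18 - 10)^2 = 64
  (7 - 10)^2 = 9
  (3 - 10)^2 = 49
Step 3: Sum of squared deviations = 128
Step 4: Population variance = 128 / 6 = 21.3333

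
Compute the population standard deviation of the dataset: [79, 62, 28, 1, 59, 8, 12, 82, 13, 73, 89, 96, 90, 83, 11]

34.4883

Step 1: Compute the mean: 52.4
Step 2: Sum of squared deviations from the mean: 17841.6
Step 3: Population variance = 17841.6 / 15 = 1189.44
Step 4: Standard deviation = sqrt(1189.44) = 34.4883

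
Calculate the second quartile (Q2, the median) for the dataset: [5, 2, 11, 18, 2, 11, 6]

6

Step 1: Sort the data: [2, 2, 5, 6, 11, 11, 18]
Step 2: n = 7
Step 3: Q2 is the median. Since n is odd, it is the middle value at position 4: 6
Step 4: Q2 = 6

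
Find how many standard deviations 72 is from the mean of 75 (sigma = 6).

-0.5

Step 1: Recall the z-score formula: z = (x - mu) / sigma
Step 2: Substitute values: z = (72 - 75) / 6
Step 3: z = -3 / 6 = -0.5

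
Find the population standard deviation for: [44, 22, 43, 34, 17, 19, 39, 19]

10.8159

Step 1: Compute the mean: 29.625
Step 2: Sum of squared deviations from the mean: 935.875
Step 3: Population variance = 935.875 / 8 = 116.9844
Step 4: Standard deviation = sqrt(116.9844) = 10.8159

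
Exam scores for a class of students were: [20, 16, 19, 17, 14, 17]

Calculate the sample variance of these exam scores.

4.5667

Step 1: Compute the mean: (20 + 16 + 19 + 17 + 14 + 17) / 6 = 17.1667
Step 2: Compute squared deviations from the mean:
  (20 - 17.1667)^2 = 8.0278
  (16 - 17.1667)^2 = 1.3611
  (19 - 17.1667)^2 = 3.3611
  (17 - 17.1667)^2 = 0.0278
  (14 - 17.1667)^2 = 10.0278
  (17 - 17.1667)^2 = 0.0278
Step 3: Sum of squared deviations = 22.8333
Step 4: Sample variance = 22.8333 / 5 = 4.5667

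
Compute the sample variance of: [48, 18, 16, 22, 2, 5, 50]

365.6667

Step 1: Compute the mean: (48 + 18 + 16 + 22 + 2 + 5 + 50) / 7 = 23
Step 2: Compute squared deviations from the mean:
  (48 - 23)^2 = 625
  (18 - 23)^2 = 25
  (16 - 23)^2 = 49
  (22 - 23)^2 = 1
  (2 - 23)^2 = 441
  (5 - 23)^2 = 324
  (50 - 23)^2 = 729
Step 3: Sum of squared deviations = 2194
Step 4: Sample variance = 2194 / 6 = 365.6667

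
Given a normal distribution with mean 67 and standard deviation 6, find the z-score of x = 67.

0

Step 1: Recall the z-score formula: z = (x - mu) / sigma
Step 2: Substitute values: z = (67 - 67) / 6
Step 3: z = 0 / 6 = 0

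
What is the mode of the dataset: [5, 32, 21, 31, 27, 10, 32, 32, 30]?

32

Step 1: Count the frequency of each value:
  5: appears 1 time(s)
  10: appears 1 time(s)
  21: appears 1 time(s)
  27: appears 1 time(s)
  30: appears 1 time(s)
  31: appears 1 time(s)
  32: appears 3 time(s)
Step 2: The value 32 appears most frequently (3 times).
Step 3: Mode = 32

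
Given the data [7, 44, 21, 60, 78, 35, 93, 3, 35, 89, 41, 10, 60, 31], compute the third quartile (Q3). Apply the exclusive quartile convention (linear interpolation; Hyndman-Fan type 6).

64.5

Step 1: Sort the data: [3, 7, 10, 21, 31, 35, 35, 41, 44, 60, 60, 78, 89, 93]
Step 2: n = 14
Step 3: Using the exclusive quartile method:
  Q1 = 18.25
  Q2 (median) = 38
  Q3 = 64.5
  IQR = Q3 - Q1 = 64.5 - 18.25 = 46.25
Step 4: Q3 = 64.5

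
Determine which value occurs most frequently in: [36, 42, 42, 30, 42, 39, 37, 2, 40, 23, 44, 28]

42

Step 1: Count the frequency of each value:
  2: appears 1 time(s)
  23: appears 1 time(s)
  28: appears 1 time(s)
  30: appears 1 time(s)
  36: appears 1 time(s)
  37: appears 1 time(s)
  39: appears 1 time(s)
  40: appears 1 time(s)
  42: appears 3 time(s)
  44: appears 1 time(s)
Step 2: The value 42 appears most frequently (3 times).
Step 3: Mode = 42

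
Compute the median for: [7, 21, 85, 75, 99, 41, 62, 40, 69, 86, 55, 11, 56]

56

Step 1: Sort the data in ascending order: [7, 11, 21, 40, 41, 55, 56, 62, 69, 75, 85, 86, 99]
Step 2: The number of values is n = 13.
Step 3: Since n is odd, the median is the middle value at position 7: 56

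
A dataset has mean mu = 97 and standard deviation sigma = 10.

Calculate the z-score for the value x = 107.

1

Step 1: Recall the z-score formula: z = (x - mu) / sigma
Step 2: Substitute values: z = (107 - 97) / 10
Step 3: z = 10 / 10 = 1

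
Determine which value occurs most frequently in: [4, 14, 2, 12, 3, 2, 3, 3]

3

Step 1: Count the frequency of each value:
  2: appears 2 time(s)
  3: appears 3 time(s)
  4: appears 1 time(s)
  12: appears 1 time(s)
  14: appears 1 time(s)
Step 2: The value 3 appears most frequently (3 times).
Step 3: Mode = 3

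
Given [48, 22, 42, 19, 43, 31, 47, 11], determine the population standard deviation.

13.2612

Step 1: Compute the mean: 32.875
Step 2: Sum of squared deviations from the mean: 1406.875
Step 3: Population variance = 1406.875 / 8 = 175.8594
Step 4: Standard deviation = sqrt(175.8594) = 13.2612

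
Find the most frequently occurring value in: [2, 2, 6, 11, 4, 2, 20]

2

Step 1: Count the frequency of each value:
  2: appears 3 time(s)
  4: appears 1 time(s)
  6: appears 1 time(s)
  11: appears 1 time(s)
  20: appears 1 time(s)
Step 2: The value 2 appears most frequently (3 times).
Step 3: Mode = 2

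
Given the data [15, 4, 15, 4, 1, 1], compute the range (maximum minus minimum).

14

Step 1: Identify the maximum value: max = 15
Step 2: Identify the minimum value: min = 1
Step 3: Range = max - min = 15 - 1 = 14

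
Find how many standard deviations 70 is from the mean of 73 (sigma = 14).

-0.2143

Step 1: Recall the z-score formula: z = (x - mu) / sigma
Step 2: Substitute values: z = (70 - 73) / 14
Step 3: z = -3 / 14 = -0.2143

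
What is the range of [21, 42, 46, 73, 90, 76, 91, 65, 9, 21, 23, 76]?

82

Step 1: Identify the maximum value: max = 91
Step 2: Identify the minimum value: min = 9
Step 3: Range = max - min = 91 - 9 = 82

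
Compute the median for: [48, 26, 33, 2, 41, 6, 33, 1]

29.5

Step 1: Sort the data in ascending order: [1, 2, 6, 26, 33, 33, 41, 48]
Step 2: The number of values is n = 8.
Step 3: Since n is even, the median is the average of positions 4 and 5:
  Median = (26 + 33) / 2 = 29.5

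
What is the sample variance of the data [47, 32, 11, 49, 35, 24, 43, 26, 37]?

147.6944

Step 1: Compute the mean: (47 + 32 + 11 + 49 + 35 + 24 + 43 + 26 + 37) / 9 = 33.7778
Step 2: Compute squared deviations from the mean:
  (47 - 33.7778)^2 = 174.8272
  (32 - 33.7778)^2 = 3.1605
  (11 - 33.7778)^2 = 518.8272
  (49 - 33.7778)^2 = 231.716
  (35 - 33.7778)^2 = 1.4938
  (24 - 33.7778)^2 = 95.6049
  (43 - 33.7778)^2 = 85.0494
  (26 - 33.7778)^2 = 60.4938
  (37 - 33.7778)^2 = 10.3827
Step 3: Sum of squared deviations = 1181.5556
Step 4: Sample variance = 1181.5556 / 8 = 147.6944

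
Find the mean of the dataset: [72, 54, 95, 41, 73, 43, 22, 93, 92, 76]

66.1

Step 1: Sum all values: 72 + 54 + 95 + 41 + 73 + 43 + 22 + 93 + 92 + 76 = 661
Step 2: Count the number of values: n = 10
Step 3: Mean = sum / n = 661 / 10 = 66.1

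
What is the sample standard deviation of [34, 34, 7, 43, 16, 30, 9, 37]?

13.646

Step 1: Compute the mean: 26.25
Step 2: Sum of squared deviations from the mean: 1303.5
Step 3: Sample variance = 1303.5 / 7 = 186.2143
Step 4: Standard deviation = sqrt(186.2143) = 13.646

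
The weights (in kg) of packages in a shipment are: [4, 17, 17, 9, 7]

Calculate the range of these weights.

13

Step 1: Identify the maximum value: max = 17
Step 2: Identify the minimum value: min = 4
Step 3: Range = max - min = 17 - 4 = 13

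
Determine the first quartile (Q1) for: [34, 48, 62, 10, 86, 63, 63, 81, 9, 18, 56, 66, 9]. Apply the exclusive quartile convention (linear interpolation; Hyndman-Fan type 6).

14

Step 1: Sort the data: [9, 9, 10, 18, 34, 48, 56, 62, 63, 63, 66, 81, 86]
Step 2: n = 13
Step 3: Using the exclusive quartile method:
  Q1 = 14
  Q2 (median) = 56
  Q3 = 64.5
  IQR = Q3 - Q1 = 64.5 - 14 = 50.5
Step 4: Q1 = 14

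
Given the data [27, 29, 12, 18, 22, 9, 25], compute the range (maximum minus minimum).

20

Step 1: Identify the maximum value: max = 29
Step 2: Identify the minimum value: min = 9
Step 3: Range = max - min = 29 - 9 = 20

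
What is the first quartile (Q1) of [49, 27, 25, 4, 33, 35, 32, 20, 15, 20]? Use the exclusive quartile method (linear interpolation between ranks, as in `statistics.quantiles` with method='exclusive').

18.75

Step 1: Sort the data: [4, 15, 20, 20, 25, 27, 32, 33, 35, 49]
Step 2: n = 10
Step 3: Using the exclusive quartile method:
  Q1 = 18.75
  Q2 (median) = 26
  Q3 = 33.5
  IQR = Q3 - Q1 = 33.5 - 18.75 = 14.75
Step 4: Q1 = 18.75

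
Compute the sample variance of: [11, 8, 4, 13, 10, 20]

28.8

Step 1: Compute the mean: (11 + 8 + 4 + 13 + 10 + 20) / 6 = 11
Step 2: Compute squared deviations from the mean:
  (11 - 11)^2 = 0
  (8 - 11)^2 = 9
  (4 - 11)^2 = 49
  (13 - 11)^2 = 4
  (10 - 11)^2 = 1
  (20 - 11)^2 = 81
Step 3: Sum of squared deviations = 144
Step 4: Sample variance = 144 / 5 = 28.8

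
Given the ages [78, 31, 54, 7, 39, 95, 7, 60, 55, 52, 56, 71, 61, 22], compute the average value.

49.1429

Step 1: Sum all values: 78 + 31 + 54 + 7 + 39 + 95 + 7 + 60 + 55 + 52 + 56 + 71 + 61 + 22 = 688
Step 2: Count the number of values: n = 14
Step 3: Mean = sum / n = 688 / 14 = 49.1429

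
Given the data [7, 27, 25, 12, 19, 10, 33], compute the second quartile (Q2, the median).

19

Step 1: Sort the data: [7, 10, 12, 19, 25, 27, 33]
Step 2: n = 7
Step 3: Q2 is the median. Since n is odd, it is the middle value at position 4: 19
Step 4: Q2 = 19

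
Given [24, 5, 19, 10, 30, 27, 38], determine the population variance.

112.9796

Step 1: Compute the mean: (24 + 5 + 19 + 10 + 30 + 27 + 38) / 7 = 21.8571
Step 2: Compute squared deviations from the mean:
  (24 - 21.8571)^2 = 4.5918
  (5 - 21.8571)^2 = 284.1633
  (19 - 21.8571)^2 = 8.1633
  (10 - 21.8571)^2 = 140.5918
  (30 - 21.8571)^2 = 66.3061
  (27 - 21.8571)^2 = 26.449
  (38 - 21.8571)^2 = 260.5918
Step 3: Sum of squared deviations = 790.8571
Step 4: Population variance = 790.8571 / 7 = 112.9796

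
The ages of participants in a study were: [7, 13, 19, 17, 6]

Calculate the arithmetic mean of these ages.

12.4

Step 1: Sum all values: 7 + 13 + 19 + 17 + 6 = 62
Step 2: Count the number of values: n = 5
Step 3: Mean = sum / n = 62 / 5 = 12.4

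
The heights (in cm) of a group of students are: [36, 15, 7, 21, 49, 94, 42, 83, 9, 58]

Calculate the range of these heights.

87

Step 1: Identify the maximum value: max = 94
Step 2: Identify the minimum value: min = 7
Step 3: Range = max - min = 94 - 7 = 87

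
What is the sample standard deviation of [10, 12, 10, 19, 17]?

4.1593

Step 1: Compute the mean: 13.6
Step 2: Sum of squared deviations from the mean: 69.2
Step 3: Sample variance = 69.2 / 4 = 17.3
Step 4: Standard deviation = sqrt(17.3) = 4.1593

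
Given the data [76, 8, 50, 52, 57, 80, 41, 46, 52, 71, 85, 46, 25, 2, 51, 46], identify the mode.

46

Step 1: Count the frequency of each value:
  2: appears 1 time(s)
  8: appears 1 time(s)
  25: appears 1 time(s)
  41: appears 1 time(s)
  46: appears 3 time(s)
  50: appears 1 time(s)
  51: appears 1 time(s)
  52: appears 2 time(s)
  57: appears 1 time(s)
  71: appears 1 time(s)
  76: appears 1 time(s)
  80: appears 1 time(s)
  85: appears 1 time(s)
Step 2: The value 46 appears most frequently (3 times).
Step 3: Mode = 46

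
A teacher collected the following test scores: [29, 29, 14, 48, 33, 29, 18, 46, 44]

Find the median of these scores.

29

Step 1: Sort the data in ascending order: [14, 18, 29, 29, 29, 33, 44, 46, 48]
Step 2: The number of values is n = 9.
Step 3: Since n is odd, the median is the middle value at position 5: 29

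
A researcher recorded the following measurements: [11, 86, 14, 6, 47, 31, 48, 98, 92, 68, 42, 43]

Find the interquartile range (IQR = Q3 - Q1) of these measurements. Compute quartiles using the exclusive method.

63.25

Step 1: Sort the data: [6, 11, 14, 31, 42, 43, 47, 48, 68, 86, 92, 98]
Step 2: n = 12
Step 3: Using the exclusive quartile method:
  Q1 = 18.25
  Q2 (median) = 45
  Q3 = 81.5
  IQR = Q3 - Q1 = 81.5 - 18.25 = 63.25
Step 4: IQR = 63.25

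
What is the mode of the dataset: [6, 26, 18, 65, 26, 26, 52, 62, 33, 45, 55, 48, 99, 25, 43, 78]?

26

Step 1: Count the frequency of each value:
  6: appears 1 time(s)
  18: appears 1 time(s)
  25: appears 1 time(s)
  26: appears 3 time(s)
  33: appears 1 time(s)
  43: appears 1 time(s)
  45: appears 1 time(s)
  48: appears 1 time(s)
  52: appears 1 time(s)
  55: appears 1 time(s)
  62: appears 1 time(s)
  65: appears 1 time(s)
  78: appears 1 time(s)
  99: appears 1 time(s)
Step 2: The value 26 appears most frequently (3 times).
Step 3: Mode = 26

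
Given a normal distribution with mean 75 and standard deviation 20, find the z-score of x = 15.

-3

Step 1: Recall the z-score formula: z = (x - mu) / sigma
Step 2: Substitute values: z = (15 - 75) / 20
Step 3: z = -60 / 20 = -3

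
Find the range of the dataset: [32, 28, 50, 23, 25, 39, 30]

27

Step 1: Identify the maximum value: max = 50
Step 2: Identify the minimum value: min = 23
Step 3: Range = max - min = 50 - 23 = 27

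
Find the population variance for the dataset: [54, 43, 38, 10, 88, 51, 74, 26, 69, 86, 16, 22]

663.2431

Step 1: Compute the mean: (54 + 43 + 38 + 10 + 88 + 51 + 74 + 26 + 69 + 86 + 16 + 22) / 12 = 48.0833
Step 2: Compute squared deviations from the mean:
  (54 - 48.0833)^2 = 35.0069
  (43 - 48.0833)^2 = 25.8403
  (38 - 48.0833)^2 = 101.6736
  (10 - 48.0833)^2 = 1450.3403
  (88 - 48.0833)^2 = 1593.3403
  (51 - 48.0833)^2 = 8.5069
  (74 - 48.0833)^2 = 671.6736
  (26 - 48.0833)^2 = 487.6736
  (69 - 48.0833)^2 = 437.5069
  (86 - 48.0833)^2 = 1437.6736
  (16 - 48.0833)^2 = 1029.3403
  (22 - 48.0833)^2 = 680.3403
Step 3: Sum of squared deviations = 7958.9167
Step 4: Population variance = 7958.9167 / 12 = 663.2431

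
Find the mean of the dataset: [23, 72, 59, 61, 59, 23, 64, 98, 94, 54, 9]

56

Step 1: Sum all values: 23 + 72 + 59 + 61 + 59 + 23 + 64 + 98 + 94 + 54 + 9 = 616
Step 2: Count the number of values: n = 11
Step 3: Mean = sum / n = 616 / 11 = 56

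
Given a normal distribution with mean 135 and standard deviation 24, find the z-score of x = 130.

-0.2083

Step 1: Recall the z-score formula: z = (x - mu) / sigma
Step 2: Substitute values: z = (130 - 135) / 24
Step 3: z = -5 / 24 = -0.2083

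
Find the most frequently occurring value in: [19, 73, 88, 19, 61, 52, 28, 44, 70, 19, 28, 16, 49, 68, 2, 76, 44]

19

Step 1: Count the frequency of each value:
  2: appears 1 time(s)
  16: appears 1 time(s)
  19: appears 3 time(s)
  28: appears 2 time(s)
  44: appears 2 time(s)
  49: appears 1 time(s)
  52: appears 1 time(s)
  61: appears 1 time(s)
  68: appears 1 time(s)
  70: appears 1 time(s)
  73: appears 1 time(s)
  76: appears 1 time(s)
  88: appears 1 time(s)
Step 2: The value 19 appears most frequently (3 times).
Step 3: Mode = 19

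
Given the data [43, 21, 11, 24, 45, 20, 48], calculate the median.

24

Step 1: Sort the data in ascending order: [11, 20, 21, 24, 43, 45, 48]
Step 2: The number of values is n = 7.
Step 3: Since n is odd, the median is the middle value at position 4: 24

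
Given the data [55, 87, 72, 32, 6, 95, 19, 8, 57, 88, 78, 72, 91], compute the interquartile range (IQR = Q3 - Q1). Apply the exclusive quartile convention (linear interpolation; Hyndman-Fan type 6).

62

Step 1: Sort the data: [6, 8, 19, 32, 55, 57, 72, 72, 78, 87, 88, 91, 95]
Step 2: n = 13
Step 3: Using the exclusive quartile method:
  Q1 = 25.5
  Q2 (median) = 72
  Q3 = 87.5
  IQR = Q3 - Q1 = 87.5 - 25.5 = 62
Step 4: IQR = 62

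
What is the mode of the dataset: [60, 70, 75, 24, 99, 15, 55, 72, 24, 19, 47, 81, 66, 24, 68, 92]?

24

Step 1: Count the frequency of each value:
  15: appears 1 time(s)
  19: appears 1 time(s)
  24: appears 3 time(s)
  47: appears 1 time(s)
  55: appears 1 time(s)
  60: appears 1 time(s)
  66: appears 1 time(s)
  68: appears 1 time(s)
  70: appears 1 time(s)
  72: appears 1 time(s)
  75: appears 1 time(s)
  81: appears 1 time(s)
  92: appears 1 time(s)
  99: appears 1 time(s)
Step 2: The value 24 appears most frequently (3 times).
Step 3: Mode = 24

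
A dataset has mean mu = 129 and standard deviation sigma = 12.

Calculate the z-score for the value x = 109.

-1.6667

Step 1: Recall the z-score formula: z = (x - mu) / sigma
Step 2: Substitute values: z = (109 - 129) / 12
Step 3: z = -20 / 12 = -1.6667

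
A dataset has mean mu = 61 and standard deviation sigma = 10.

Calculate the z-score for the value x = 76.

1.5

Step 1: Recall the z-score formula: z = (x - mu) / sigma
Step 2: Substitute values: z = (76 - 61) / 10
Step 3: z = 15 / 10 = 1.5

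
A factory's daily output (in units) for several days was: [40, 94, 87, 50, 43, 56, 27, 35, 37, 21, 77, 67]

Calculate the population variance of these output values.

514.6389

Step 1: Compute the mean: (40 + 94 + 87 + 50 + 43 + 56 + 27 + 35 + 37 + 21 + 77 + 67) / 12 = 52.8333
Step 2: Compute squared deviations from the mean:
  (40 - 52.8333)^2 = 164.6944
  (94 - 52.8333)^2 = 1694.6944
  (87 - 52.8333)^2 = 1167.3611
  (50 - 52.8333)^2 = 8.0278
  (43 - 52.8333)^2 = 96.6944
  (56 - 52.8333)^2 = 10.0278
  (27 - 52.8333)^2 = 667.3611
  (35 - 52.8333)^2 = 318.0278
  (37 - 52.8333)^2 = 250.6944
  (21 - 52.8333)^2 = 1013.3611
  (77 - 52.8333)^2 = 584.0278
  (67 - 52.8333)^2 = 200.6944
Step 3: Sum of squared deviations = 6175.6667
Step 4: Population variance = 6175.6667 / 12 = 514.6389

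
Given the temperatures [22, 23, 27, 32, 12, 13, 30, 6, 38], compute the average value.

22.5556

Step 1: Sum all values: 22 + 23 + 27 + 32 + 12 + 13 + 30 + 6 + 38 = 203
Step 2: Count the number of values: n = 9
Step 3: Mean = sum / n = 203 / 9 = 22.5556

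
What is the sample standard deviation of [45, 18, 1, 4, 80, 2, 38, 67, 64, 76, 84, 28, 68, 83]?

31.6252

Step 1: Compute the mean: 47
Step 2: Sum of squared deviations from the mean: 13002
Step 3: Sample variance = 13002 / 13 = 1000.1538
Step 4: Standard deviation = sqrt(1000.1538) = 31.6252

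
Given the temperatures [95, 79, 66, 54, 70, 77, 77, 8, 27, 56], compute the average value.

60.9

Step 1: Sum all values: 95 + 79 + 66 + 54 + 70 + 77 + 77 + 8 + 27 + 56 = 609
Step 2: Count the number of values: n = 10
Step 3: Mean = sum / n = 609 / 10 = 60.9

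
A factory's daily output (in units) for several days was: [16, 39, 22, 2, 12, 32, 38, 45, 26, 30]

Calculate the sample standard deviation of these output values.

13.3899

Step 1: Compute the mean: 26.2
Step 2: Sum of squared deviations from the mean: 1613.6
Step 3: Sample variance = 1613.6 / 9 = 179.2889
Step 4: Standard deviation = sqrt(179.2889) = 13.3899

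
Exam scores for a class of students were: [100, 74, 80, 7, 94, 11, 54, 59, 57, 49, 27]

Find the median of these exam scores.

57

Step 1: Sort the data in ascending order: [7, 11, 27, 49, 54, 57, 59, 74, 80, 94, 100]
Step 2: The number of values is n = 11.
Step 3: Since n is odd, the median is the middle value at position 6: 57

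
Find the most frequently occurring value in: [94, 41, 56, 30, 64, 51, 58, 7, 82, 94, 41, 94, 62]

94

Step 1: Count the frequency of each value:
  7: appears 1 time(s)
  30: appears 1 time(s)
  41: appears 2 time(s)
  51: appears 1 time(s)
  56: appears 1 time(s)
  58: appears 1 time(s)
  62: appears 1 time(s)
  64: appears 1 time(s)
  82: appears 1 time(s)
  94: appears 3 time(s)
Step 2: The value 94 appears most frequently (3 times).
Step 3: Mode = 94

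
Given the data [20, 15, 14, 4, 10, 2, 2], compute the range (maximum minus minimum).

18

Step 1: Identify the maximum value: max = 20
Step 2: Identify the minimum value: min = 2
Step 3: Range = max - min = 20 - 2 = 18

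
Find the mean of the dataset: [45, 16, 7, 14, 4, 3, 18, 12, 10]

14.3333

Step 1: Sum all values: 45 + 16 + 7 + 14 + 4 + 3 + 18 + 12 + 10 = 129
Step 2: Count the number of values: n = 9
Step 3: Mean = sum / n = 129 / 9 = 14.3333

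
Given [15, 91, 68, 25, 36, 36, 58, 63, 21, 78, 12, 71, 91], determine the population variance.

742.5917

Step 1: Compute the mean: (15 + 91 + 68 + 25 + 36 + 36 + 58 + 63 + 21 + 78 + 12 + 71 + 91) / 13 = 51.1538
Step 2: Compute squared deviations from the mean:
  (15 - 51.1538)^2 = 1307.1006
  (91 - 51.1538)^2 = 1587.716
  (68 - 51.1538)^2 = 283.7929
  (25 - 51.1538)^2 = 684.0237
  (36 - 51.1538)^2 = 229.6391
  (36 - 51.1538)^2 = 229.6391
  (58 - 51.1538)^2 = 46.8698
  (63 - 51.1538)^2 = 140.3314
  (21 - 51.1538)^2 = 909.2544
  (78 - 51.1538)^2 = 720.716
  (12 - 51.1538)^2 = 1533.0237
  (71 - 51.1538)^2 = 393.8698
  (91 - 51.1538)^2 = 1587.716
Step 3: Sum of squared deviations = 9653.6923
Step 4: Population variance = 9653.6923 / 13 = 742.5917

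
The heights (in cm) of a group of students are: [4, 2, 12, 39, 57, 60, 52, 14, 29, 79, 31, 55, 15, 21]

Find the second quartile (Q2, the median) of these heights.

30

Step 1: Sort the data: [2, 4, 12, 14, 15, 21, 29, 31, 39, 52, 55, 57, 60, 79]
Step 2: n = 14
Step 3: Q2 is the median. Since n is even, it is the average of the values at positions 7 and 8:
  Q2 = (29 + 31) / 2 = 30
Step 4: Q2 = 30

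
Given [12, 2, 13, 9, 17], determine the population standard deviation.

5.004

Step 1: Compute the mean: 10.6
Step 2: Sum of squared deviations from the mean: 125.2
Step 3: Population variance = 125.2 / 5 = 25.04
Step 4: Standard deviation = sqrt(25.04) = 5.004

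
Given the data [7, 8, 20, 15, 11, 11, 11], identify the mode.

11

Step 1: Count the frequency of each value:
  7: appears 1 time(s)
  8: appears 1 time(s)
  11: appears 3 time(s)
  15: appears 1 time(s)
  20: appears 1 time(s)
Step 2: The value 11 appears most frequently (3 times).
Step 3: Mode = 11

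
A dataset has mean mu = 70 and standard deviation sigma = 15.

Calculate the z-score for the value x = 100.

2

Step 1: Recall the z-score formula: z = (x - mu) / sigma
Step 2: Substitute values: z = (100 - 70) / 15
Step 3: z = 30 / 15 = 2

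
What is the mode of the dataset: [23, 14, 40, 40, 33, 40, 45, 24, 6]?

40

Step 1: Count the frequency of each value:
  6: appears 1 time(s)
  14: appears 1 time(s)
  23: appears 1 time(s)
  24: appears 1 time(s)
  33: appears 1 time(s)
  40: appears 3 time(s)
  45: appears 1 time(s)
Step 2: The value 40 appears most frequently (3 times).
Step 3: Mode = 40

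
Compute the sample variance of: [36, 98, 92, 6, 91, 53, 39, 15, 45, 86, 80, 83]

1024.0606

Step 1: Compute the mean: (36 + 98 + 92 + 6 + 91 + 53 + 39 + 15 + 45 + 86 + 80 + 83) / 12 = 60.3333
Step 2: Compute squared deviations from the mean:
  (36 - 60.3333)^2 = 592.1111
  (98 - 60.3333)^2 = 1418.7778
  (92 - 60.3333)^2 = 1002.7778
  (6 - 60.3333)^2 = 2952.1111
  (91 - 60.3333)^2 = 940.4444
  (53 - 60.3333)^2 = 53.7778
  (39 - 60.3333)^2 = 455.1111
  (15 - 60.3333)^2 = 2055.1111
  (45 - 60.3333)^2 = 235.1111
  (86 - 60.3333)^2 = 658.7778
  (80 - 60.3333)^2 = 386.7778
  (83 - 60.3333)^2 = 513.7778
Step 3: Sum of squared deviations = 11264.6667
Step 4: Sample variance = 11264.6667 / 11 = 1024.0606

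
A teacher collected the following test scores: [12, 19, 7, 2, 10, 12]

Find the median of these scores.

11

Step 1: Sort the data in ascending order: [2, 7, 10, 12, 12, 19]
Step 2: The number of values is n = 6.
Step 3: Since n is even, the median is the average of positions 3 and 4:
  Median = (10 + 12) / 2 = 11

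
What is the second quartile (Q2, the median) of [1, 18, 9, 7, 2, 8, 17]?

8

Step 1: Sort the data: [1, 2, 7, 8, 9, 17, 18]
Step 2: n = 7
Step 3: Q2 is the median. Since n is odd, it is the middle value at position 4: 8
Step 4: Q2 = 8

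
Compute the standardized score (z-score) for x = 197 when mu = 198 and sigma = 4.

-0.25

Step 1: Recall the z-score formula: z = (x - mu) / sigma
Step 2: Substitute values: z = (197 - 198) / 4
Step 3: z = -1 / 4 = -0.25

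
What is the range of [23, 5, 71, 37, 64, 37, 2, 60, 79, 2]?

77

Step 1: Identify the maximum value: max = 79
Step 2: Identify the minimum value: min = 2
Step 3: Range = max - min = 79 - 2 = 77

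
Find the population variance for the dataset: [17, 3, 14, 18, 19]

34.16

Step 1: Compute the mean: (17 + 3 + 14 + 18 + 19) / 5 = 14.2
Step 2: Compute squared deviations from the mean:
  (17 - 14.2)^2 = 7.84
  (3 - 14.2)^2 = 125.44
  (14 - 14.2)^2 = 0.04
  (18 - 14.2)^2 = 14.44
  (19 - 14.2)^2 = 23.04
Step 3: Sum of squared deviations = 170.8
Step 4: Population variance = 170.8 / 5 = 34.16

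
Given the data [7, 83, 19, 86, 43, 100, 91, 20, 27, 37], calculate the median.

40

Step 1: Sort the data in ascending order: [7, 19, 20, 27, 37, 43, 83, 86, 91, 100]
Step 2: The number of values is n = 10.
Step 3: Since n is even, the median is the average of positions 5 and 6:
  Median = (37 + 43) / 2 = 40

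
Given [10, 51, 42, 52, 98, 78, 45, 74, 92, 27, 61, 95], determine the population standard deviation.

26.6066

Step 1: Compute the mean: 60.4167
Step 2: Sum of squared deviations from the mean: 8494.9167
Step 3: Population variance = 8494.9167 / 12 = 707.9097
Step 4: Standard deviation = sqrt(707.9097) = 26.6066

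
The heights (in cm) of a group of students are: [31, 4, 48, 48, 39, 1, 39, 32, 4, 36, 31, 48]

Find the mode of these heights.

48

Step 1: Count the frequency of each value:
  1: appears 1 time(s)
  4: appears 2 time(s)
  31: appears 2 time(s)
  32: appears 1 time(s)
  36: appears 1 time(s)
  39: appears 2 time(s)
  48: appears 3 time(s)
Step 2: The value 48 appears most frequently (3 times).
Step 3: Mode = 48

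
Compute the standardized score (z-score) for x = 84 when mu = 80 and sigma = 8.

0.5

Step 1: Recall the z-score formula: z = (x - mu) / sigma
Step 2: Substitute values: z = (84 - 80) / 8
Step 3: z = 4 / 8 = 0.5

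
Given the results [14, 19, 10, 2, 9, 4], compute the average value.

9.6667

Step 1: Sum all values: 14 + 19 + 10 + 2 + 9 + 4 = 58
Step 2: Count the number of values: n = 6
Step 3: Mean = sum / n = 58 / 6 = 9.6667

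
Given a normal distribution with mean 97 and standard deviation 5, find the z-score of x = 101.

0.8

Step 1: Recall the z-score formula: z = (x - mu) / sigma
Step 2: Substitute values: z = (101 - 97) / 5
Step 3: z = 4 / 5 = 0.8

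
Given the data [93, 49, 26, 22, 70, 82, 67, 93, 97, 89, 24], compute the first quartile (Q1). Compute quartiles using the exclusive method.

26

Step 1: Sort the data: [22, 24, 26, 49, 67, 70, 82, 89, 93, 93, 97]
Step 2: n = 11
Step 3: Using the exclusive quartile method:
  Q1 = 26
  Q2 (median) = 70
  Q3 = 93
  IQR = Q3 - Q1 = 93 - 26 = 67
Step 4: Q1 = 26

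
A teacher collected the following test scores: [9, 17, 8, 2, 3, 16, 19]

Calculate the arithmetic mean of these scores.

10.5714

Step 1: Sum all values: 9 + 17 + 8 + 2 + 3 + 16 + 19 = 74
Step 2: Count the number of values: n = 7
Step 3: Mean = sum / n = 74 / 7 = 10.5714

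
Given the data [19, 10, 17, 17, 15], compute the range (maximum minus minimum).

9

Step 1: Identify the maximum value: max = 19
Step 2: Identify the minimum value: min = 10
Step 3: Range = max - min = 19 - 10 = 9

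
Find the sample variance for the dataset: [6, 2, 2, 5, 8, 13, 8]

14.9048

Step 1: Compute the mean: (6 + 2 + 2 + 5 + 8 + 13 + 8) / 7 = 6.2857
Step 2: Compute squared deviations from the mean:
  (6 - 6.2857)^2 = 0.0816
  (2 - 6.2857)^2 = 18.3673
  (2 - 6.2857)^2 = 18.3673
  (5 - 6.2857)^2 = 1.6531
  (8 - 6.2857)^2 = 2.9388
  (13 - 6.2857)^2 = 45.0816
  (8 - 6.2857)^2 = 2.9388
Step 3: Sum of squared deviations = 89.4286
Step 4: Sample variance = 89.4286 / 6 = 14.9048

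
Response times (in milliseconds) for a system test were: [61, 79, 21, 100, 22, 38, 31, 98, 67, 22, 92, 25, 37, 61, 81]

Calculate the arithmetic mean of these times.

55.6667

Step 1: Sum all values: 61 + 79 + 21 + 100 + 22 + 38 + 31 + 98 + 67 + 22 + 92 + 25 + 37 + 61 + 81 = 835
Step 2: Count the number of values: n = 15
Step 3: Mean = sum / n = 835 / 15 = 55.6667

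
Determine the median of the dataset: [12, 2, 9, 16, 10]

10

Step 1: Sort the data in ascending order: [2, 9, 10, 12, 16]
Step 2: The number of values is n = 5.
Step 3: Since n is odd, the median is the middle value at position 3: 10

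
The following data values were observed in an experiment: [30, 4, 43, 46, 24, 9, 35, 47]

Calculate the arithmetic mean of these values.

29.75

Step 1: Sum all values: 30 + 4 + 43 + 46 + 24 + 9 + 35 + 47 = 238
Step 2: Count the number of values: n = 8
Step 3: Mean = sum / n = 238 / 8 = 29.75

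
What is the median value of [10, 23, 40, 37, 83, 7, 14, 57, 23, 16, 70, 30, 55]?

30

Step 1: Sort the data in ascending order: [7, 10, 14, 16, 23, 23, 30, 37, 40, 55, 57, 70, 83]
Step 2: The number of values is n = 13.
Step 3: Since n is odd, the median is the middle value at position 7: 30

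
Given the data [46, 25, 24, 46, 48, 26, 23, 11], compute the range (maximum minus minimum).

37

Step 1: Identify the maximum value: max = 48
Step 2: Identify the minimum value: min = 11
Step 3: Range = max - min = 48 - 11 = 37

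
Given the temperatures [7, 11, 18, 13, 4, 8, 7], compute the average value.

9.7143

Step 1: Sum all values: 7 + 11 + 18 + 13 + 4 + 8 + 7 = 68
Step 2: Count the number of values: n = 7
Step 3: Mean = sum / n = 68 / 7 = 9.7143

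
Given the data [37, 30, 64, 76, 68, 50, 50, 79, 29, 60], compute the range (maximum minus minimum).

50

Step 1: Identify the maximum value: max = 79
Step 2: Identify the minimum value: min = 29
Step 3: Range = max - min = 79 - 29 = 50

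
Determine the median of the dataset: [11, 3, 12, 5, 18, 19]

11.5

Step 1: Sort the data in ascending order: [3, 5, 11, 12, 18, 19]
Step 2: The number of values is n = 6.
Step 3: Since n is even, the median is the average of positions 3 and 4:
  Median = (11 + 12) / 2 = 11.5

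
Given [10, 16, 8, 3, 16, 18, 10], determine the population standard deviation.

4.9528

Step 1: Compute the mean: 11.5714
Step 2: Sum of squared deviations from the mean: 171.7143
Step 3: Population variance = 171.7143 / 7 = 24.5306
Step 4: Standard deviation = sqrt(24.5306) = 4.9528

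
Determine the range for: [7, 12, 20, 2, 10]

18

Step 1: Identify the maximum value: max = 20
Step 2: Identify the minimum value: min = 2
Step 3: Range = max - min = 20 - 2 = 18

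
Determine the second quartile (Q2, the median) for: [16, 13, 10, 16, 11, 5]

12

Step 1: Sort the data: [5, 10, 11, 13, 16, 16]
Step 2: n = 6
Step 3: Q2 is the median. Since n is even, it is the average of the values at positions 3 and 4:
  Q2 = (11 + 13) / 2 = 12
Step 4: Q2 = 12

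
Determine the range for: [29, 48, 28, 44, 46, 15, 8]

40

Step 1: Identify the maximum value: max = 48
Step 2: Identify the minimum value: min = 8
Step 3: Range = max - min = 48 - 8 = 40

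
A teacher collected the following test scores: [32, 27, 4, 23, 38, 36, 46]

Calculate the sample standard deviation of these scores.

13.489

Step 1: Compute the mean: 29.4286
Step 2: Sum of squared deviations from the mean: 1091.7143
Step 3: Sample variance = 1091.7143 / 6 = 181.9524
Step 4: Standard deviation = sqrt(181.9524) = 13.489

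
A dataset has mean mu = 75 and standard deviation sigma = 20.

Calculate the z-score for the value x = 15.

-3

Step 1: Recall the z-score formula: z = (x - mu) / sigma
Step 2: Substitute values: z = (15 - 75) / 20
Step 3: z = -60 / 20 = -3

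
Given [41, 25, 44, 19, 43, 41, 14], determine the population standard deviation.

11.7578

Step 1: Compute the mean: 32.4286
Step 2: Sum of squared deviations from the mean: 967.7143
Step 3: Population variance = 967.7143 / 7 = 138.2449
Step 4: Standard deviation = sqrt(138.2449) = 11.7578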